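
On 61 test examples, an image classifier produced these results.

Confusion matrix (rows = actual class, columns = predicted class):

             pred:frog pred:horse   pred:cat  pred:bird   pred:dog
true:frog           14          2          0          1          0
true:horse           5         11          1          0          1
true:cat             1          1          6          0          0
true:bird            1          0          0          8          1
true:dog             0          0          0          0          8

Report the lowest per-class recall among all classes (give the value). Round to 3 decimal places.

Per-class recall (TP/(TP+FN)):
  frog: TP=14, FN=2+0+1+0=3 → 14/17 = 0.8235
  horse: TP=11, FN=5+1+0+1=7 → 11/18 = 0.6111
  cat: TP=6, FN=1+1+0+0=2 → 6/8 = 0.7500
  bird: TP=8, FN=1+0+0+1=2 → 8/10 = 0.8000
  dog: TP=8, FN=0+0+0+0=0 → 8/8 = 1.0000
Lowest is class 'horse' with recall = 0.611.

0.611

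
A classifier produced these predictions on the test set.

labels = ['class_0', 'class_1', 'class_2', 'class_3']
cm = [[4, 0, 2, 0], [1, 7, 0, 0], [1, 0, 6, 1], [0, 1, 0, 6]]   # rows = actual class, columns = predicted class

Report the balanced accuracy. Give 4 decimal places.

0.7872

Balanced accuracy = mean of per-class recall.
  class_0: recall = 4/6 = 0.66667
  class_1: recall = 7/8 = 0.87500
  class_2: recall = 6/8 = 0.75000
  class_3: recall = 6/7 = 0.85714
Mean = (0.66667 + 0.87500 + 0.75000 + 0.85714) / 4 = 0.7872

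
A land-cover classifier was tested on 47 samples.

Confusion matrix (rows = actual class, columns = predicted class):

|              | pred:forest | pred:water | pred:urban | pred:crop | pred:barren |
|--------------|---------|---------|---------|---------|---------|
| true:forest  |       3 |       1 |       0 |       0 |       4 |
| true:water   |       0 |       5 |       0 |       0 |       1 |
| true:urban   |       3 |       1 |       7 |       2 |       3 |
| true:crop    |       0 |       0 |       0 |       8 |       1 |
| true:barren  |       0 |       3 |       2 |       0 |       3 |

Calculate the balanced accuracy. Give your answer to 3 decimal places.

0.582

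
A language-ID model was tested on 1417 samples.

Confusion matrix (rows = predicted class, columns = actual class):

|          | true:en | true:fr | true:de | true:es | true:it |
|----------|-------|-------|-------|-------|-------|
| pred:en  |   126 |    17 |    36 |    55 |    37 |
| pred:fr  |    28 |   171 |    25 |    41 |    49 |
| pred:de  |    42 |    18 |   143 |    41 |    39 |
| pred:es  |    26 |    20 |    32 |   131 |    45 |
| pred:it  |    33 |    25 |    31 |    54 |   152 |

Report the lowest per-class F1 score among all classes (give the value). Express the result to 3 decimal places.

0.455

Per-class F1 score (2·TP/(2·TP+FP+FN)):
  en: TP=126, FP=17+36+55+37=145, FN=28+42+26+33=129 → 252/526 = 0.4791
  fr: TP=171, FP=28+25+41+49=143, FN=17+18+20+25=80 → 342/565 = 0.6053
  de: TP=143, FP=42+18+41+39=140, FN=36+25+32+31=124 → 286/550 = 0.5200
  es: TP=131, FP=26+20+32+45=123, FN=55+41+41+54=191 → 262/576 = 0.4549
  it: TP=152, FP=33+25+31+54=143, FN=37+49+39+45=170 → 304/617 = 0.4927
Lowest is class 'es' with F1 score = 0.455.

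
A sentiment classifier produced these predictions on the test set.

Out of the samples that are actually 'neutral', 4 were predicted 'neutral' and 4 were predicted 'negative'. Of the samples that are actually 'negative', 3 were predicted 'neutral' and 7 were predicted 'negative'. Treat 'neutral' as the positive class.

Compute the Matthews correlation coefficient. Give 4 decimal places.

0.2039

MCC = (TP·TN − FP·FN) / √((TP+FP)(TP+FN)(TN+FP)(TN+FN))
Numerator = 4·7 − 3·4 = 16
Denominator = √(7·8·10·11) = √6160 = 78.4857
MCC = 16 / 78.4857 = 0.2039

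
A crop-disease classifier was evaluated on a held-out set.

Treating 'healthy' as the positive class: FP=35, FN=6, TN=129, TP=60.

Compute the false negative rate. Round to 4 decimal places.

0.0909

FNR = FN/(FN+TP) = 6/(6+60) = 0.0909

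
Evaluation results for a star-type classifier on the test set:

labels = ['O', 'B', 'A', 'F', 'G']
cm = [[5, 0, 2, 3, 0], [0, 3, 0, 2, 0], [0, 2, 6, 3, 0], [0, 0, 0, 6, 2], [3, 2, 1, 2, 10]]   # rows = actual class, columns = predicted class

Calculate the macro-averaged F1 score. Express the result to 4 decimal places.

Per-class F1 score (2·TP/(2·TP+FP+FN)):
  O: TP=5, FP=0+0+0+3=3, FN=0+2+3+0=5 → 10/18 = 0.55556
  B: TP=3, FP=0+2+0+2=4, FN=0+0+2+0=2 → 6/12 = 0.50000
  A: TP=6, FP=2+0+0+1=3, FN=0+2+3+0=5 → 12/20 = 0.60000
  F: TP=6, FP=3+2+3+2=10, FN=0+0+0+2=2 → 12/24 = 0.50000
  G: TP=10, FP=0+0+0+2=2, FN=3+2+1+2=8 → 20/30 = 0.66667
Macro-F1 score = mean = (0.55556 + 0.50000 + 0.60000 + 0.50000 + 0.66667) / 5 = 0.5644

0.5644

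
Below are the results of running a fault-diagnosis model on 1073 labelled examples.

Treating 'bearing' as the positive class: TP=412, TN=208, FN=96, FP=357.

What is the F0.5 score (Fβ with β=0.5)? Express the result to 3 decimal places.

Fβ = (1+β²)·TP / ((1+β²)·TP + β²·FN + FP), with β²=1/4
= 1.25·412 / (1.25·412 + 0.25·96 + 357) = 0.575

0.575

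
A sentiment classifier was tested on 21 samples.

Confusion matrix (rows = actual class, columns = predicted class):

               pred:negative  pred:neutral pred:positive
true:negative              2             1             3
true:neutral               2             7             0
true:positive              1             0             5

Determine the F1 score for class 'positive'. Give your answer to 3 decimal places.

0.714

One-vs-rest for 'positive': TP = diagonal; FP = other classes predicted 'positive'; FN = 'positive' predicted as other.
F1 score = 2·TP/(2·TP+FP+FN).
positive: TP=5, FP=3+0=3, FN=1+0=1 → 10/14 = 0.7143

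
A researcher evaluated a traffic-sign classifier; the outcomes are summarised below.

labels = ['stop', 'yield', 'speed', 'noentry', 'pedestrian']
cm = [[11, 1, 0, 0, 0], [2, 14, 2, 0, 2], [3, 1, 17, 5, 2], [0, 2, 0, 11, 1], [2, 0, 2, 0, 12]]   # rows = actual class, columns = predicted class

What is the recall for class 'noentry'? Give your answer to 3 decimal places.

Take TP from the diagonal, FP from the rest of the 'noentry' prediction marginal, FN from the rest of the 'noentry' actual marginal.
recall = TP/(TP+FN).
noentry: TP=11, FN=0+2+0+1=3 → 11/14 = 0.7857

0.786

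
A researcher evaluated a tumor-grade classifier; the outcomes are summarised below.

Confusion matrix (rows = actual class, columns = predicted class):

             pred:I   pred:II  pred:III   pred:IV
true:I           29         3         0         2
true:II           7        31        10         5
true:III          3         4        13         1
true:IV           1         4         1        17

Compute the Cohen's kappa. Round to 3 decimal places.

0.570

Observed agreement pₒ = trace/N = 90/131 = 0.6870
Expected agreement pₑ = Σ (rowᵢ·colᵢ)/N² = (34·40 + 53·42 + 21·24 + 23·25)/131² = 0.2718
κ = (pₒ − pₑ)/(1 − pₑ) = (0.6870 − 0.2718)/(1 − 0.2718) = 0.570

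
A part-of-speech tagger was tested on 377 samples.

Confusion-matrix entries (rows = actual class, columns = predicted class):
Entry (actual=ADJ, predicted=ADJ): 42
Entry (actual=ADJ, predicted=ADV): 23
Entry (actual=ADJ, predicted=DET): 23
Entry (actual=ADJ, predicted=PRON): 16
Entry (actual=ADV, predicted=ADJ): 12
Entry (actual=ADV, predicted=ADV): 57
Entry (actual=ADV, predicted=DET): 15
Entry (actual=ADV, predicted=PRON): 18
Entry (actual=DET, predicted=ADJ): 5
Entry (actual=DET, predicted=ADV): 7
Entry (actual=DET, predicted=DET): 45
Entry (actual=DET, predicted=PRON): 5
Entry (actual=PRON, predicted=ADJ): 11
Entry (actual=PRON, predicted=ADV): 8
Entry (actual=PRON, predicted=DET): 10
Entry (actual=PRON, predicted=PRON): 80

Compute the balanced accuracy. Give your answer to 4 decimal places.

Balanced accuracy = mean of per-class recall.
  ADJ: recall = 42/104 = 0.40385
  ADV: recall = 57/102 = 0.55882
  DET: recall = 45/62 = 0.72581
  PRON: recall = 80/109 = 0.73394
Mean = (0.40385 + 0.55882 + 0.72581 + 0.73394) / 4 = 0.6056

0.6056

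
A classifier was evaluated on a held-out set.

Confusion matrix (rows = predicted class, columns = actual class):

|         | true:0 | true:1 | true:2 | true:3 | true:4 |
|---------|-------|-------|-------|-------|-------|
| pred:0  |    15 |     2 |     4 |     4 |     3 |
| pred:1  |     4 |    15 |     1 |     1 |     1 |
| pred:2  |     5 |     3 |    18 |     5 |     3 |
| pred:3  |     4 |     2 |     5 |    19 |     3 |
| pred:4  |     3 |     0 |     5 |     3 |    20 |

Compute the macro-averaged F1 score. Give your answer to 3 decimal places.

Per-class F1 score (2·TP/(2·TP+FP+FN)):
  0: TP=15, FP=2+4+4+3=13, FN=4+5+4+3=16 → 30/59 = 0.5085
  1: TP=15, FP=4+1+1+1=7, FN=2+3+2+0=7 → 30/44 = 0.6818
  2: TP=18, FP=5+3+5+3=16, FN=4+1+5+5=15 → 36/67 = 0.5373
  3: TP=19, FP=4+2+5+3=14, FN=4+1+5+3=13 → 38/65 = 0.5846
  4: TP=20, FP=3+0+5+3=11, FN=3+1+3+3=10 → 40/61 = 0.6557
Macro-F1 score = mean = (0.5085 + 0.6818 + 0.5373 + 0.5846 + 0.6557) / 5 = 0.594

0.594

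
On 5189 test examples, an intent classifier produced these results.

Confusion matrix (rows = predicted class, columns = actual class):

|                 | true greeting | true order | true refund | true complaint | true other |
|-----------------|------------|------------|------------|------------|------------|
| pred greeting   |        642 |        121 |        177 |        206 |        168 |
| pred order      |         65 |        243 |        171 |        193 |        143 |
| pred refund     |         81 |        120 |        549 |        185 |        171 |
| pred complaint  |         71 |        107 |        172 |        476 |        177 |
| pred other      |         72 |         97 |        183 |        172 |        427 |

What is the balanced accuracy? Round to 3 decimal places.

0.452

Balanced accuracy = mean of per-class recall.
  greeting: recall = 642/931 = 0.6896
  order: recall = 243/688 = 0.3532
  refund: recall = 549/1252 = 0.4385
  complaint: recall = 476/1232 = 0.3864
  other: recall = 427/1086 = 0.3932
Mean = (0.6896 + 0.3532 + 0.4385 + 0.3864 + 0.3932) / 5 = 0.452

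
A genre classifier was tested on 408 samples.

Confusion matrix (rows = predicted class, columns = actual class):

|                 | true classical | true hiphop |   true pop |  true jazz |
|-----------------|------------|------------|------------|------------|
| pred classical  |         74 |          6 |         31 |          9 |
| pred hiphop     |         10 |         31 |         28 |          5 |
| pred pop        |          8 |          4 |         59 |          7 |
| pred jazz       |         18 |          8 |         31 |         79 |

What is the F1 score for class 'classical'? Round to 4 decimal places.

0.6435

One-vs-rest for 'classical': TP = diagonal; FP = other classes predicted 'classical'; FN = 'classical' predicted as other.
F1 score = 2·TP/(2·TP+FP+FN).
classical: TP=74, FP=6+31+9=46, FN=10+8+18=36 → 148/230 = 0.64348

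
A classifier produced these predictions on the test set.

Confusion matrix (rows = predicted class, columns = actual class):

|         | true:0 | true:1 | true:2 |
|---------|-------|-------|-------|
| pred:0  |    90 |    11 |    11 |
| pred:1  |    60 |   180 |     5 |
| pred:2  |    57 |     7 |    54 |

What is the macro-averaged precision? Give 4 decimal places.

Per-class precision (TP/(TP+FP)):
  0: TP=90, FP=11+11=22 → 90/112 = 0.80357
  1: TP=180, FP=60+5=65 → 180/245 = 0.73469
  2: TP=54, FP=57+7=64 → 54/118 = 0.45763
Macro-precision = mean = (0.80357 + 0.73469 + 0.45763) / 3 = 0.6653

0.6653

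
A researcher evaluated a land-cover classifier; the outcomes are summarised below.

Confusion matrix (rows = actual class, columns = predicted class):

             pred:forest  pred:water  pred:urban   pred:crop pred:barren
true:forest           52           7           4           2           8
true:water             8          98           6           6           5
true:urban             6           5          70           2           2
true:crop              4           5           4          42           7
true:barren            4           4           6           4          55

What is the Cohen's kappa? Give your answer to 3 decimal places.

Observed agreement pₒ = trace/N = 317/416 = 0.7620
Expected agreement pₑ = Σ (rowᵢ·colᵢ)/N² = (73·74 + 123·119 + 85·90 + 62·56 + 73·77)/416² = 0.2125
κ = (pₒ − pₑ)/(1 − pₑ) = (0.7620 − 0.2125)/(1 − 0.2125) = 0.698

0.698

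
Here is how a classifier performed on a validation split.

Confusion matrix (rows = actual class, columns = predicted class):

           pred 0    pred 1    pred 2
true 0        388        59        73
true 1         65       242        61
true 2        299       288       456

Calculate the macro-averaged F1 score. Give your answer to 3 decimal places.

Per-class F1 score (2·TP/(2·TP+FP+FN)):
  0: TP=388, FP=65+299=364, FN=59+73=132 → 776/1272 = 0.6101
  1: TP=242, FP=59+288=347, FN=65+61=126 → 484/957 = 0.5057
  2: TP=456, FP=73+61=134, FN=299+288=587 → 912/1633 = 0.5585
Macro-F1 score = mean = (0.6101 + 0.5057 + 0.5585) / 3 = 0.558

0.558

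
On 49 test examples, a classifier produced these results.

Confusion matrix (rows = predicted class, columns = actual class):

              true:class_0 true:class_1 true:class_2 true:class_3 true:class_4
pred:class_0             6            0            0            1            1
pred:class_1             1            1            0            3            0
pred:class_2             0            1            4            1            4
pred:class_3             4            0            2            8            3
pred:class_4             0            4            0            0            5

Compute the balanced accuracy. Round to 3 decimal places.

Balanced accuracy = mean of per-class recall.
  class_0: recall = 6/11 = 0.5455
  class_1: recall = 1/6 = 0.1667
  class_2: recall = 4/6 = 0.6667
  class_3: recall = 8/13 = 0.6154
  class_4: recall = 5/13 = 0.3846
Mean = (0.5455 + 0.1667 + 0.6667 + 0.6154 + 0.3846) / 5 = 0.476

0.476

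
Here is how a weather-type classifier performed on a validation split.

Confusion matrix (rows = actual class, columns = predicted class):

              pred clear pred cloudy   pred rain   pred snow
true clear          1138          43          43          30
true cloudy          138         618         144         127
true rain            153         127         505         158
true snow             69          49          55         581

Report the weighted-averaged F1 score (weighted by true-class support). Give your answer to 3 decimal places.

Per-class F1 score (2·TP/(2·TP+FP+FN)):
  clear: TP=1138, FP=138+153+69=360, FN=43+43+30=116 → 2276/2752 = 0.8270
  cloudy: TP=618, FP=43+127+49=219, FN=138+144+127=409 → 1236/1864 = 0.6631
  rain: TP=505, FP=43+144+55=242, FN=153+127+158=438 → 1010/1690 = 0.5976
  snow: TP=581, FP=30+127+158=315, FN=69+49+55=173 → 1162/1650 = 0.7042
Weighted-F1 score = Σ (supportᵢ/N)·F1 scoreᵢ with N=3978: (1254/3978)·0.8270 + (1027/3978)·0.6631 + (943/3978)·0.5976 + (754/3978)·0.7042 = 0.707

0.707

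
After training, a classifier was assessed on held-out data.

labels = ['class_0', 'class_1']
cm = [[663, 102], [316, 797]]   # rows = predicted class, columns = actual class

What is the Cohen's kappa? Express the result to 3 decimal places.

Observed agreement pₒ = trace/N = 1460/1878 = 0.7774
Expected agreement pₑ = Σ (rowᵢ·colᵢ)/N² = (979·765 + 899·1113)/1878² = 0.4961
κ = (pₒ − pₑ)/(1 − pₑ) = (0.7774 − 0.4961)/(1 − 0.4961) = 0.558

0.558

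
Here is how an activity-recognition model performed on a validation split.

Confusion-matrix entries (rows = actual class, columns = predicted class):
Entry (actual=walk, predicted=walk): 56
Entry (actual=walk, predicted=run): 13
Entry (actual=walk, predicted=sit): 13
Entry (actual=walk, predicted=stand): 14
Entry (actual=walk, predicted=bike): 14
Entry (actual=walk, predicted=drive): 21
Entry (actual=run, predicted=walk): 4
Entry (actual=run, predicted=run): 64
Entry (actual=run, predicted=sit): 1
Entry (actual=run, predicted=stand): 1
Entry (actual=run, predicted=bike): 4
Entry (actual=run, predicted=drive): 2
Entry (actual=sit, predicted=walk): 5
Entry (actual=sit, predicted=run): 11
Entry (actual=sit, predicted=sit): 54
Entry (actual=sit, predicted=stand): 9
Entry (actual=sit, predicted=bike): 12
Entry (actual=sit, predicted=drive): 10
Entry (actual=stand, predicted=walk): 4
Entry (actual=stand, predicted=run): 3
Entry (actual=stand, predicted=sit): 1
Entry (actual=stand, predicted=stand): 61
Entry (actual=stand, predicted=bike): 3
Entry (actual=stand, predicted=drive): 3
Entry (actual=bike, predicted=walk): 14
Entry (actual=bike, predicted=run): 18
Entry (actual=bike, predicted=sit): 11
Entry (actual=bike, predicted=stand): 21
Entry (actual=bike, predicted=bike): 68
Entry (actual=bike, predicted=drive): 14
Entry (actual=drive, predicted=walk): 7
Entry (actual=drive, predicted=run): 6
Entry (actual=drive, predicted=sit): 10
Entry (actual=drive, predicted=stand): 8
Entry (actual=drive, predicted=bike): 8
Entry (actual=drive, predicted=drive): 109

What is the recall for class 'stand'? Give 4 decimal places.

Treat 'stand' as positive and all other classes as negative.
recall = TP/(TP+FN).
stand: TP=61, FN=4+3+1+3+3=14 → 61/75 = 0.81333

0.8133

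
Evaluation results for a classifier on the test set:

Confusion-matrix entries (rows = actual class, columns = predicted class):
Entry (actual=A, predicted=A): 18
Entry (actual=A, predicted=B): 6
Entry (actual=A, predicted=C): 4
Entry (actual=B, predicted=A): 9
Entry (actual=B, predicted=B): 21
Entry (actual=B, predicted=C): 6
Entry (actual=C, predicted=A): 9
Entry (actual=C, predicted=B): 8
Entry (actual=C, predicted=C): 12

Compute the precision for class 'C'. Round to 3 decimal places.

precision = TP/(TP+FP).
C: TP=12, FP=4+6=10 → 12/22 = 0.5455

0.545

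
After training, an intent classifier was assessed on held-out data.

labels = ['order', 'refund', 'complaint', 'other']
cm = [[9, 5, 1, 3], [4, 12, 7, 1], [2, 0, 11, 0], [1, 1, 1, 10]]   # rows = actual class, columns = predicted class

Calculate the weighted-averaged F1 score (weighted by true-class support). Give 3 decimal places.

0.611

Per-class F1 score (2·TP/(2·TP+FP+FN)):
  order: TP=9, FP=4+2+1=7, FN=5+1+3=9 → 18/34 = 0.5294
  refund: TP=12, FP=5+0+1=6, FN=4+7+1=12 → 24/42 = 0.5714
  complaint: TP=11, FP=1+7+1=9, FN=2+0+0=2 → 22/33 = 0.6667
  other: TP=10, FP=3+1+0=4, FN=1+1+1=3 → 20/27 = 0.7407
Weighted-F1 score = Σ (supportᵢ/N)·F1 scoreᵢ with N=68: (18/68)·0.5294 + (24/68)·0.5714 + (13/68)·0.6667 + (13/68)·0.7407 = 0.611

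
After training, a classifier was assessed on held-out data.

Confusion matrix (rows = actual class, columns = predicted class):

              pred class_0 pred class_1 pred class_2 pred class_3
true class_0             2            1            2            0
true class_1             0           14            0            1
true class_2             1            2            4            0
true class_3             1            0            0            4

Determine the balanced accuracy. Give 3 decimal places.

0.676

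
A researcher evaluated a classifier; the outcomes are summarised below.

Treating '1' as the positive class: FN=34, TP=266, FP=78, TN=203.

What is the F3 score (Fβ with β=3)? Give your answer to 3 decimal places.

0.874

Fβ = (1+β²)·TP / ((1+β²)·TP + β²·FN + FP), with β²=9
= 10·266 / (10·266 + 9·34 + 78) = 0.874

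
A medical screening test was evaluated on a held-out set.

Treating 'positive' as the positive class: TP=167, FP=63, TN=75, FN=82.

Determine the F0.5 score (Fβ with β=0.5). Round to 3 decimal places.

Fβ = (1+β²)·TP / ((1+β²)·TP + β²·FN + FP), with β²=1/4
= 1.25·167 / (1.25·167 + 0.25·82 + 63) = 0.714

0.714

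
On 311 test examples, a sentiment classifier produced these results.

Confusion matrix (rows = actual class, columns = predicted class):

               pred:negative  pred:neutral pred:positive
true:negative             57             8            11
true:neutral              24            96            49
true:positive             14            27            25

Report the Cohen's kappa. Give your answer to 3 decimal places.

Observed agreement pₒ = trace/N = 178/311 = 0.5723
Expected agreement pₑ = Σ (rowᵢ·colᵢ)/N² = (76·95 + 169·131 + 66·85)/311² = 0.3615
κ = (pₒ − pₑ)/(1 − pₑ) = (0.5723 − 0.3615)/(1 − 0.3615) = 0.330

0.330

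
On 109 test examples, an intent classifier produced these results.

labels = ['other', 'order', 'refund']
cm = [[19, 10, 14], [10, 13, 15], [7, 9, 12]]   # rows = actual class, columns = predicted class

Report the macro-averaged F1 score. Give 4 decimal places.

Per-class F1 score (2·TP/(2·TP+FP+FN)):
  other: TP=19, FP=10+7=17, FN=10+14=24 → 38/79 = 0.48101
  order: TP=13, FP=10+9=19, FN=10+15=25 → 26/70 = 0.37143
  refund: TP=12, FP=14+15=29, FN=7+9=16 → 24/69 = 0.34783
Macro-F1 score = mean = (0.48101 + 0.37143 + 0.34783) / 3 = 0.4001

0.4001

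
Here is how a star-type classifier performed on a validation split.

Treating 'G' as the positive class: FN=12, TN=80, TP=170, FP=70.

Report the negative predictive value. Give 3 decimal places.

0.870

NPV = TN/(TN+FN) = 80/(80+12) = 0.870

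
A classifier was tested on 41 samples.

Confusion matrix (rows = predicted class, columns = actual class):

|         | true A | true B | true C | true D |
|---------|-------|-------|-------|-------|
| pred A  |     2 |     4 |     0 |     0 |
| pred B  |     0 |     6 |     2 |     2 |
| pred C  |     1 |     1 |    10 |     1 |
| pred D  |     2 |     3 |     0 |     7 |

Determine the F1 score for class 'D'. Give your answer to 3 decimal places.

0.636

Treat 'D' as positive and all other classes as negative.
F1 score = 2·TP/(2·TP+FP+FN).
D: TP=7, FP=2+3+0=5, FN=0+2+1=3 → 14/22 = 0.6364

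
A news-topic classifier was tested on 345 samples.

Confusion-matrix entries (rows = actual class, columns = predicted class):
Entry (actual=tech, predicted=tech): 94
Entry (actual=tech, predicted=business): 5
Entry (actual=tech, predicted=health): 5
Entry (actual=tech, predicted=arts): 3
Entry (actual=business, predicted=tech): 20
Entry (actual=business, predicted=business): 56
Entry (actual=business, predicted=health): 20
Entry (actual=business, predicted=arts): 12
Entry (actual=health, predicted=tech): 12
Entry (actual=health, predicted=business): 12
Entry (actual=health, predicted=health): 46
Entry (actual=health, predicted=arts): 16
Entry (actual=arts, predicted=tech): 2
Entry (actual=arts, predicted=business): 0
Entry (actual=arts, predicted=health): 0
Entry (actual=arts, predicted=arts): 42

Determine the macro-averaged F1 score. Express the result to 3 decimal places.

0.681

Per-class F1 score (2·TP/(2·TP+FP+FN)):
  tech: TP=94, FP=20+12+2=34, FN=5+5+3=13 → 188/235 = 0.8000
  business: TP=56, FP=5+12+0=17, FN=20+20+12=52 → 112/181 = 0.6188
  health: TP=46, FP=5+20+0=25, FN=12+12+16=40 → 92/157 = 0.5860
  arts: TP=42, FP=3+12+16=31, FN=2+0+0=2 → 84/117 = 0.7179
Macro-F1 score = mean = (0.8000 + 0.6188 + 0.5860 + 0.7179) / 4 = 0.681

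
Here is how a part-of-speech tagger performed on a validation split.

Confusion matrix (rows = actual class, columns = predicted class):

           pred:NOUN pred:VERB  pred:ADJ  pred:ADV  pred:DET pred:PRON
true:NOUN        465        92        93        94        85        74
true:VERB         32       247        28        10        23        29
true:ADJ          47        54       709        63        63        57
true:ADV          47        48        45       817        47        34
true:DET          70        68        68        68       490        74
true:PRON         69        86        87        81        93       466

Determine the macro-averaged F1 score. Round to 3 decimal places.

Per-class F1 score (2·TP/(2·TP+FP+FN)):
  NOUN: TP=465, FP=32+47+47+70+69=265, FN=92+93+94+85+74=438 → 930/1633 = 0.5695
  VERB: TP=247, FP=92+54+48+68+86=348, FN=32+28+10+23+29=122 → 494/964 = 0.5124
  ADJ: TP=709, FP=93+28+45+68+87=321, FN=47+54+63+63+57=284 → 1418/2023 = 0.7009
  ADV: TP=817, FP=94+10+63+68+81=316, FN=47+48+45+47+34=221 → 1634/2171 = 0.7526
  DET: TP=490, FP=85+23+63+47+93=311, FN=70+68+68+68+74=348 → 980/1639 = 0.5979
  PRON: TP=466, FP=74+29+57+34+74=268, FN=69+86+87+81+93=416 → 932/1616 = 0.5767
Macro-F1 score = mean = (0.5695 + 0.5124 + 0.7009 + 0.7526 + 0.5979 + 0.5767) / 6 = 0.618

0.618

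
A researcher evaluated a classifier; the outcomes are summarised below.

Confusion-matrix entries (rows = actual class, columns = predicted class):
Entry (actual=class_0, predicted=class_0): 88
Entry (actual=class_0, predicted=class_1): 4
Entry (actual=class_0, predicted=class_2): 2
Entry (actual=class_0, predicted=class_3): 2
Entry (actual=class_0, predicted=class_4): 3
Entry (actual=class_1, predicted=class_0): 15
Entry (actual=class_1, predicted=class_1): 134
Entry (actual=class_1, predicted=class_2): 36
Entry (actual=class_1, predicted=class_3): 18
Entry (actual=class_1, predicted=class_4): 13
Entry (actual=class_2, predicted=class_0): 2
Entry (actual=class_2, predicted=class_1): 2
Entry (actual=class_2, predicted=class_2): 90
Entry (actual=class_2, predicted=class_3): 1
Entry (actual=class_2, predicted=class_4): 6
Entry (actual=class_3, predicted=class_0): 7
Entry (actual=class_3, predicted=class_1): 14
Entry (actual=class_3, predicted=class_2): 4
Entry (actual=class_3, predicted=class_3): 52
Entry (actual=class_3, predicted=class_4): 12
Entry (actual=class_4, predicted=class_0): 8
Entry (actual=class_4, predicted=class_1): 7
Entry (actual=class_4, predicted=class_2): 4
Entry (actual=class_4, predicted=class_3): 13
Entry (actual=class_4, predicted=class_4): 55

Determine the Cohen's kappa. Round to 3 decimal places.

Observed agreement pₒ = trace/N = 419/592 = 0.7078
Expected agreement pₑ = Σ (rowᵢ·colᵢ)/N² = (99·120 + 216·161 + 101·136 + 89·86 + 87·89)/592² = 0.2163
κ = (pₒ − pₑ)/(1 − pₑ) = (0.7078 − 0.2163)/(1 − 0.2163) = 0.627

0.627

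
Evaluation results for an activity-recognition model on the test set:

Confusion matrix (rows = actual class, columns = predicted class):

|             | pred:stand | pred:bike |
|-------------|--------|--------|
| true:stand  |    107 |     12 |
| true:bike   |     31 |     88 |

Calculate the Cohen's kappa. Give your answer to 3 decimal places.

0.639

Observed agreement pₒ = trace/N = 195/238 = 0.8193
Expected agreement pₑ = Σ (rowᵢ·colᵢ)/N² = (119·138 + 119·100)/238² = 0.5000
κ = (pₒ − pₑ)/(1 − pₑ) = (0.8193 − 0.5000)/(1 − 0.5000) = 0.639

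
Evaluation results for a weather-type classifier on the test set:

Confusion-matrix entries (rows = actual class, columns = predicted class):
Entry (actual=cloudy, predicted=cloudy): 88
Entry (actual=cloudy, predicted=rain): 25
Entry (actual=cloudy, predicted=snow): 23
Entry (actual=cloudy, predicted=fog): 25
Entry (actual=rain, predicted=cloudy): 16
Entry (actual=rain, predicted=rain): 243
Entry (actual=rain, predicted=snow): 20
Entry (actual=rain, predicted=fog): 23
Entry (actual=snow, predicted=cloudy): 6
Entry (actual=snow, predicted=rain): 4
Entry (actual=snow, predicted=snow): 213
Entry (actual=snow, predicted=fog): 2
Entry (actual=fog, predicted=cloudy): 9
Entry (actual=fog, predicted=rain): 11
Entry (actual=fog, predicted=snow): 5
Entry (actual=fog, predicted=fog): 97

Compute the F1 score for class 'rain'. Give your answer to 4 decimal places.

Take TP from the diagonal, FP from the rest of the 'rain' prediction marginal, FN from the rest of the 'rain' actual marginal.
F1 score = 2·TP/(2·TP+FP+FN).
rain: TP=243, FP=25+4+11=40, FN=16+20+23=59 → 486/585 = 0.83077

0.8308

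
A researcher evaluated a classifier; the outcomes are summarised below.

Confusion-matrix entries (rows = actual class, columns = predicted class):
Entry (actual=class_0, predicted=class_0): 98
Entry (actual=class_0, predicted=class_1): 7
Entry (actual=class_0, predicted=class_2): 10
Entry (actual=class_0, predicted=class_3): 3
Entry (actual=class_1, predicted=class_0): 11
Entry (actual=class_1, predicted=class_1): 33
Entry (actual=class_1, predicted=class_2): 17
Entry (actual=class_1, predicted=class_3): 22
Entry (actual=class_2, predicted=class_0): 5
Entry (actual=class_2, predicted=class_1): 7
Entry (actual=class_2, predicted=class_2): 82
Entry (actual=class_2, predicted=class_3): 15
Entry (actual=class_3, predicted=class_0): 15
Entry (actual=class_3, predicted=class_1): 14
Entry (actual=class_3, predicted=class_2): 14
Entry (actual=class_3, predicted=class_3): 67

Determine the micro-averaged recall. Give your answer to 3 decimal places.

0.667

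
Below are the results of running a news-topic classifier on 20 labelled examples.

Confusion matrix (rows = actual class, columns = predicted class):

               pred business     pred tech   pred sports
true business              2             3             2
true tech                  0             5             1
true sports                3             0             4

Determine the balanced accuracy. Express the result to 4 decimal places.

Balanced accuracy = mean of per-class recall.
  business: recall = 2/7 = 0.28571
  tech: recall = 5/6 = 0.83333
  sports: recall = 4/7 = 0.57143
Mean = (0.28571 + 0.83333 + 0.57143) / 3 = 0.5635

0.5635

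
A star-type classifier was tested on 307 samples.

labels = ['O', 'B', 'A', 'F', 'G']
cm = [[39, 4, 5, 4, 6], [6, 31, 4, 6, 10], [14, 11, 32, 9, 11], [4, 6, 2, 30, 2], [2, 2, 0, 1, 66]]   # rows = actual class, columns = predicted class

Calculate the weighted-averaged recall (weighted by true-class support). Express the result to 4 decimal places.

Per-class recall (TP/(TP+FN)):
  O: TP=39, FN=4+5+4+6=19 → 39/58 = 0.67241
  B: TP=31, FN=6+4+6+10=26 → 31/57 = 0.54386
  A: TP=32, FN=14+11+9+11=45 → 32/77 = 0.41558
  F: TP=30, FN=4+6+2+2=14 → 30/44 = 0.68182
  G: TP=66, FN=2+2+0+1=5 → 66/71 = 0.92958
Weighted-recall = Σ (supportᵢ/N)·recallᵢ with N=307: (58/307)·0.67241 + (57/307)·0.54386 + (77/307)·0.41558 + (44/307)·0.68182 + (71/307)·0.92958 = 0.6450

0.6450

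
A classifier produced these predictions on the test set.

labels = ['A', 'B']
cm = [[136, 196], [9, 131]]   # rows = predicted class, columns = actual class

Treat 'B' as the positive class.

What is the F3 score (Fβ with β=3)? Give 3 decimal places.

Fβ = (1+β²)·TP / ((1+β²)·TP + β²·FN + FP), with β²=9
= 10·131 / (10·131 + 9·196 + 9) = 0.425

0.425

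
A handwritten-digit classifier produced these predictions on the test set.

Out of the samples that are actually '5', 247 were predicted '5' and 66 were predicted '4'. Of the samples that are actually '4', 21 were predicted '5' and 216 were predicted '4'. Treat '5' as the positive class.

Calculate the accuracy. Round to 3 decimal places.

Accuracy = (TP+TN)/N = (247+216)/550 = 0.842

0.842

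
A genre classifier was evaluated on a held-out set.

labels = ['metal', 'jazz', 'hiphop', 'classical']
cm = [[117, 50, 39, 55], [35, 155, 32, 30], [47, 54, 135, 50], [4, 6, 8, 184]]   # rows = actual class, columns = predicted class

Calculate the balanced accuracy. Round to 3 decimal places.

Balanced accuracy = mean of per-class recall.
  metal: recall = 117/261 = 0.4483
  jazz: recall = 155/252 = 0.6151
  hiphop: recall = 135/286 = 0.4720
  classical: recall = 184/202 = 0.9109
Mean = (0.4483 + 0.6151 + 0.4720 + 0.9109) / 4 = 0.612

0.612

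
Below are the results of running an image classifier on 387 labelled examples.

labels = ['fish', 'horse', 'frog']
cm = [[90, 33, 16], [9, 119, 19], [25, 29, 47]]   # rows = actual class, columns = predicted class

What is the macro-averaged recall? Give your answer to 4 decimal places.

Per-class recall (TP/(TP+FN)):
  fish: TP=90, FN=33+16=49 → 90/139 = 0.64748
  horse: TP=119, FN=9+19=28 → 119/147 = 0.80952
  frog: TP=47, FN=25+29=54 → 47/101 = 0.46535
Macro-recall = mean = (0.64748 + 0.80952 + 0.46535) / 3 = 0.6408

0.6408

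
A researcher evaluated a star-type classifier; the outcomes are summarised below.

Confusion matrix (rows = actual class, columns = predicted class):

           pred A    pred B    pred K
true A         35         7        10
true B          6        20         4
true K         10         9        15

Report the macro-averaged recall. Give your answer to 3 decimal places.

0.594

Per-class recall (TP/(TP+FN)):
  A: TP=35, FN=7+10=17 → 35/52 = 0.6731
  B: TP=20, FN=6+4=10 → 20/30 = 0.6667
  K: TP=15, FN=10+9=19 → 15/34 = 0.4412
Macro-recall = mean = (0.6731 + 0.6667 + 0.4412) / 3 = 0.594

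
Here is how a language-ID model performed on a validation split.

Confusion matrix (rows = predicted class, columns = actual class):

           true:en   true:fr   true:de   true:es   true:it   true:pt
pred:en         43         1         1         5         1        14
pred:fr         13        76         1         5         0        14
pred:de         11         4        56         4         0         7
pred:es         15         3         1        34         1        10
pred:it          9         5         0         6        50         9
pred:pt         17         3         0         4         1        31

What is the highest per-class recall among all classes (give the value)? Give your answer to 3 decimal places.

0.949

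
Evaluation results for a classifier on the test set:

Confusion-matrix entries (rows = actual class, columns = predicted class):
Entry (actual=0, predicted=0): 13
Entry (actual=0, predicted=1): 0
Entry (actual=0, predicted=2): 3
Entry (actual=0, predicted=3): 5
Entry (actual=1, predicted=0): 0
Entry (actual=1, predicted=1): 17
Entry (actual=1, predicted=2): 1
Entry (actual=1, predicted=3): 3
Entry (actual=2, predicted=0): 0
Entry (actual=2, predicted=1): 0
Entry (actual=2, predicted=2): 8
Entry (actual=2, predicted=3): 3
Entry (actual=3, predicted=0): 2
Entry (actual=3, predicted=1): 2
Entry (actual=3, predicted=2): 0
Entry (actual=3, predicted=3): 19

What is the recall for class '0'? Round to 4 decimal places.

0.6190

One-vs-rest for '0': TP = diagonal; FP = other classes predicted '0'; FN = '0' predicted as other.
recall = TP/(TP+FN).
0: TP=13, FN=0+3+5=8 → 13/21 = 0.61905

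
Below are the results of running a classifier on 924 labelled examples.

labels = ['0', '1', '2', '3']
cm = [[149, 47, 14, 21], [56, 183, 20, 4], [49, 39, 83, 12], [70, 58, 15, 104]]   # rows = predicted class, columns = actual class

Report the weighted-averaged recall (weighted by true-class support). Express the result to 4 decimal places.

0.5617

Per-class recall (TP/(TP+FN)):
  0: TP=149, FN=56+49+70=175 → 149/324 = 0.45988
  1: TP=183, FN=47+39+58=144 → 183/327 = 0.55963
  2: TP=83, FN=14+20+15=49 → 83/132 = 0.62879
  3: TP=104, FN=21+4+12=37 → 104/141 = 0.73759
Weighted-recall = Σ (supportᵢ/N)·recallᵢ with N=924: (324/924)·0.45988 + (327/924)·0.55963 + (132/924)·0.62879 + (141/924)·0.73759 = 0.5617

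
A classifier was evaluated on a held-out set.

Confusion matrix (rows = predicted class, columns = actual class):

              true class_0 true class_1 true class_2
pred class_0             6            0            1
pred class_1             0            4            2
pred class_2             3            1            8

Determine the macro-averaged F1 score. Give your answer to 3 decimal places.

Per-class F1 score (2·TP/(2·TP+FP+FN)):
  class_0: TP=6, FP=0+1=1, FN=0+3=3 → 12/16 = 0.7500
  class_1: TP=4, FP=0+2=2, FN=0+1=1 → 8/11 = 0.7273
  class_2: TP=8, FP=3+1=4, FN=1+2=3 → 16/23 = 0.6957
Macro-F1 score = mean = (0.7500 + 0.7273 + 0.6957) / 3 = 0.724

0.724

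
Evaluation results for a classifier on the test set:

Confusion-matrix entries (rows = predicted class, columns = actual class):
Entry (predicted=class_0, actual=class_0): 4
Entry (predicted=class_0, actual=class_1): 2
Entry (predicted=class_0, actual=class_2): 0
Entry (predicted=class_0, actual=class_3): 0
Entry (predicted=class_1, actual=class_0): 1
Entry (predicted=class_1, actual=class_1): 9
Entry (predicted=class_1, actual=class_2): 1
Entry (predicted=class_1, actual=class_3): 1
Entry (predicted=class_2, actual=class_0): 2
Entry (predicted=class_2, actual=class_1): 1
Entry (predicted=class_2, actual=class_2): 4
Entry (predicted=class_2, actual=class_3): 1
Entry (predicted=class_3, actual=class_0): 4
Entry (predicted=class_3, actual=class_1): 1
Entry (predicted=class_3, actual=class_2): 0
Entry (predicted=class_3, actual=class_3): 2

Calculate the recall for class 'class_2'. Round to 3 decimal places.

0.800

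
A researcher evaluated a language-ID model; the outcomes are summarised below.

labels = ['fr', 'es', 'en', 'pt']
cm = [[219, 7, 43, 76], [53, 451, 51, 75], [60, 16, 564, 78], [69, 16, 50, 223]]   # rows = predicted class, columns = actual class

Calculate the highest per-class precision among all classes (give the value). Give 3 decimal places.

Per-class precision (TP/(TP+FP)):
  fr: TP=219, FP=7+43+76=126 → 219/345 = 0.6348
  es: TP=451, FP=53+51+75=179 → 451/630 = 0.7159
  en: TP=564, FP=60+16+78=154 → 564/718 = 0.7855
  pt: TP=223, FP=69+16+50=135 → 223/358 = 0.6229
Highest is class 'en' with precision = 0.786.

0.786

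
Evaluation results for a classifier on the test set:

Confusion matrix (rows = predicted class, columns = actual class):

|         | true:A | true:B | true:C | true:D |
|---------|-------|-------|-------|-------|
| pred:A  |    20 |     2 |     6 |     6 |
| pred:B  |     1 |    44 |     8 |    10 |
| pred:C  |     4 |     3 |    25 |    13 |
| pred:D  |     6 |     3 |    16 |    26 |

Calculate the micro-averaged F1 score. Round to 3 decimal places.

Micro-averaging pools counts across classes: ΣTP=115, ΣFP=78, ΣFN=78.
Micro-F1 score = 2·TP/(2·TP+FP+FN) on pooled counts = 0.596 (equals overall accuracy in single-label multiclass).

0.596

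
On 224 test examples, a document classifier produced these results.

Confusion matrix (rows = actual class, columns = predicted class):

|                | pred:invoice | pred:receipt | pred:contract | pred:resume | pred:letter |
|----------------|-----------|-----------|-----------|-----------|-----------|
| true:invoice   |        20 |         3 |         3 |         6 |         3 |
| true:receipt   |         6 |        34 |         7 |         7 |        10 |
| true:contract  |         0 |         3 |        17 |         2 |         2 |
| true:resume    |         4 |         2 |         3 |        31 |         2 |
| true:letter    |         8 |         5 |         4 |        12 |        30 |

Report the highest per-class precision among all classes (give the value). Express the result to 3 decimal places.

0.723

Per-class precision (TP/(TP+FP)):
  invoice: TP=20, FP=6+0+4+8=18 → 20/38 = 0.5263
  receipt: TP=34, FP=3+3+2+5=13 → 34/47 = 0.7234
  contract: TP=17, FP=3+7+3+4=17 → 17/34 = 0.5000
  resume: TP=31, FP=6+7+2+12=27 → 31/58 = 0.5345
  letter: TP=30, FP=3+10+2+2=17 → 30/47 = 0.6383
Highest is class 'receipt' with precision = 0.723.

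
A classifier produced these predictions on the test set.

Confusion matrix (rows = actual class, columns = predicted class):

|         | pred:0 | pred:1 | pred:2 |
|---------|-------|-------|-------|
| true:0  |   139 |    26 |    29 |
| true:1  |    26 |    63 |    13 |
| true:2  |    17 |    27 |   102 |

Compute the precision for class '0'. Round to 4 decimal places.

precision = TP/(TP+FP).
0: TP=139, FP=26+17=43 → 139/182 = 0.76374

0.7637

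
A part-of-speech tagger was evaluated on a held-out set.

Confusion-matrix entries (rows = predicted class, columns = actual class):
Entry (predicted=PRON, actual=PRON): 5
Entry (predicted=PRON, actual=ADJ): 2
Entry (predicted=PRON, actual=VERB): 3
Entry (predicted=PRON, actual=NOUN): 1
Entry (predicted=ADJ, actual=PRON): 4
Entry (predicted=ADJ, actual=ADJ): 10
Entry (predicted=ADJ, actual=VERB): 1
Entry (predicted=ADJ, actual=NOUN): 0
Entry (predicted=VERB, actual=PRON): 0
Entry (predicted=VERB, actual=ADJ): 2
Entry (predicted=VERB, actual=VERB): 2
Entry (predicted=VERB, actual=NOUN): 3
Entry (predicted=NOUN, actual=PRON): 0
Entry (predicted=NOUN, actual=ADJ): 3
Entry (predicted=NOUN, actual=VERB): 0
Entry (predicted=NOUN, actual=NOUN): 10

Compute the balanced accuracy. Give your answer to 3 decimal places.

0.548

Balanced accuracy = mean of per-class recall.
  PRON: recall = 5/9 = 0.5556
  ADJ: recall = 10/17 = 0.5882
  VERB: recall = 2/6 = 0.3333
  NOUN: recall = 10/14 = 0.7143
Mean = (0.5556 + 0.5882 + 0.3333 + 0.7143) / 4 = 0.548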